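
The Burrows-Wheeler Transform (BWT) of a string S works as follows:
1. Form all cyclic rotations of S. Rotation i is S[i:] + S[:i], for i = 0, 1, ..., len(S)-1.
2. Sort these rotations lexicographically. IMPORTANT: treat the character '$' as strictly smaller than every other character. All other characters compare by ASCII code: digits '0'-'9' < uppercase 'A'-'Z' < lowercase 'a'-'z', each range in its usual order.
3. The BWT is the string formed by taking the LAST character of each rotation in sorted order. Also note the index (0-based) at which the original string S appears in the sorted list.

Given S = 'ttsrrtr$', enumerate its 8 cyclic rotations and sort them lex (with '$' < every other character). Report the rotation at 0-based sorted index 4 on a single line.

All 8 rotations (rotation i = S[i:]+S[:i]):
  rot[0] = ttsrrtr$
  rot[1] = tsrrtr$t
  rot[2] = srrtr$tt
  rot[3] = rrtr$tts
  rot[4] = rtr$ttsr
  rot[5] = tr$ttsrr
  rot[6] = r$ttsrrt
  rot[7] = $ttsrrtr
Sorted (with $ < everything):
  sorted[0] = $ttsrrtr
  sorted[1] = r$ttsrrt
  sorted[2] = rrtr$tts
  sorted[3] = rtr$ttsr
  sorted[4] = srrtr$tt
  sorted[5] = tr$ttsrr
  sorted[6] = tsrrtr$t
  sorted[7] = ttsrrtr$
sorted[4] = srrtr$tt

Answer: srrtr$tt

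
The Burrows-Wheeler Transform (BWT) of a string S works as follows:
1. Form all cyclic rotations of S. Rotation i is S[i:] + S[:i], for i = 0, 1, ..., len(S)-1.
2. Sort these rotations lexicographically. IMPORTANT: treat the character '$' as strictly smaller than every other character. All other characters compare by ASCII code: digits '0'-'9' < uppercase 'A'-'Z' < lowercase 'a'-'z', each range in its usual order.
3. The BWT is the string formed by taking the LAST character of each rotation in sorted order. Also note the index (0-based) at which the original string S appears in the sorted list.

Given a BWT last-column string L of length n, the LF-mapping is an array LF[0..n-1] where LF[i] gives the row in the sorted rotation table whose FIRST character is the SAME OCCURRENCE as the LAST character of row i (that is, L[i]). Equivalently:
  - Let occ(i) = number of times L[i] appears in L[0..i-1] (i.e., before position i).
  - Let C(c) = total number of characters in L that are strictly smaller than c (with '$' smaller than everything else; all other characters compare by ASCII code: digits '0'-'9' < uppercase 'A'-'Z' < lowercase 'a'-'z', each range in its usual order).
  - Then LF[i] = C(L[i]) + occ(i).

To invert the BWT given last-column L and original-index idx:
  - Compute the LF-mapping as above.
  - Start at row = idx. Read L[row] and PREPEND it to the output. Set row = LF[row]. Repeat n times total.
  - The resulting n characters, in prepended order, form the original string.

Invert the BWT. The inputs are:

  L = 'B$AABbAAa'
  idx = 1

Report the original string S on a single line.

Answer: AAABAabB$

Derivation:
LF mapping: 5 0 1 2 6 8 3 4 7
Walk LF starting at row 1, prepending L[row]:
  step 1: row=1, L[1]='$', prepend. Next row=LF[1]=0
  step 2: row=0, L[0]='B', prepend. Next row=LF[0]=5
  step 3: row=5, L[5]='b', prepend. Next row=LF[5]=8
  step 4: row=8, L[8]='a', prepend. Next row=LF[8]=7
  step 5: row=7, L[7]='A', prepend. Next row=LF[7]=4
  step 6: row=4, L[4]='B', prepend. Next row=LF[4]=6
  step 7: row=6, L[6]='A', prepend. Next row=LF[6]=3
  step 8: row=3, L[3]='A', prepend. Next row=LF[3]=2
  step 9: row=2, L[2]='A', prepend. Next row=LF[2]=1
Reversed output: AAABAabB$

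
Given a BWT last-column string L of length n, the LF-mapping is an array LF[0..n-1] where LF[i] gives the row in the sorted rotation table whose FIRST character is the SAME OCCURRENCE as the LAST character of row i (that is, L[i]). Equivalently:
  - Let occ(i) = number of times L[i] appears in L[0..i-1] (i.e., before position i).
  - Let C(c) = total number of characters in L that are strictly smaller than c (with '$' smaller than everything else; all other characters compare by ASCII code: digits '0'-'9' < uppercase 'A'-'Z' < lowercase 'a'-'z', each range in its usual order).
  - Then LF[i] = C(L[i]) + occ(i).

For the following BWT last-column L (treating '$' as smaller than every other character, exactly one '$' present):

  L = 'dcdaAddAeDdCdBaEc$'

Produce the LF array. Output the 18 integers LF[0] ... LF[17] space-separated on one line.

Char counts: '$':1, 'A':2, 'B':1, 'C':1, 'D':1, 'E':1, 'a':2, 'c':2, 'd':6, 'e':1
C (first-col start): C('$')=0, C('A')=1, C('B')=3, C('C')=4, C('D')=5, C('E')=6, C('a')=7, C('c')=9, C('d')=11, C('e')=17
L[0]='d': occ=0, LF[0]=C('d')+0=11+0=11
L[1]='c': occ=0, LF[1]=C('c')+0=9+0=9
L[2]='d': occ=1, LF[2]=C('d')+1=11+1=12
L[3]='a': occ=0, LF[3]=C('a')+0=7+0=7
L[4]='A': occ=0, LF[4]=C('A')+0=1+0=1
L[5]='d': occ=2, LF[5]=C('d')+2=11+2=13
L[6]='d': occ=3, LF[6]=C('d')+3=11+3=14
L[7]='A': occ=1, LF[7]=C('A')+1=1+1=2
L[8]='e': occ=0, LF[8]=C('e')+0=17+0=17
L[9]='D': occ=0, LF[9]=C('D')+0=5+0=5
L[10]='d': occ=4, LF[10]=C('d')+4=11+4=15
L[11]='C': occ=0, LF[11]=C('C')+0=4+0=4
L[12]='d': occ=5, LF[12]=C('d')+5=11+5=16
L[13]='B': occ=0, LF[13]=C('B')+0=3+0=3
L[14]='a': occ=1, LF[14]=C('a')+1=7+1=8
L[15]='E': occ=0, LF[15]=C('E')+0=6+0=6
L[16]='c': occ=1, LF[16]=C('c')+1=9+1=10
L[17]='$': occ=0, LF[17]=C('$')+0=0+0=0

Answer: 11 9 12 7 1 13 14 2 17 5 15 4 16 3 8 6 10 0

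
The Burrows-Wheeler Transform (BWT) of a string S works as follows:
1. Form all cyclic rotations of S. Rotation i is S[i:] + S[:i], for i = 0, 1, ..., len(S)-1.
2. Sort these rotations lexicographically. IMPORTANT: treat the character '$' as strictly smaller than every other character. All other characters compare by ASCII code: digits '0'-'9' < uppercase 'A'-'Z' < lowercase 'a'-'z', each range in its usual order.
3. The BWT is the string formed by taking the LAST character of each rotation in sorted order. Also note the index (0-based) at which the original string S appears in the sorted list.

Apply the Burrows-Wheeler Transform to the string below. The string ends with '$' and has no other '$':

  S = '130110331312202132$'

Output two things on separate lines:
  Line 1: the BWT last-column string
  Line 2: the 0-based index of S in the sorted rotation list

All 19 rotations (rotation i = S[i:]+S[:i]):
  rot[0] = 130110331312202132$
  rot[1] = 30110331312202132$1
  rot[2] = 0110331312202132$13
  rot[3] = 110331312202132$130
  rot[4] = 10331312202132$1301
  rot[5] = 0331312202132$13011
  rot[6] = 331312202132$130110
  rot[7] = 31312202132$1301103
  rot[8] = 1312202132$13011033
  rot[9] = 312202132$130110331
  rot[10] = 12202132$1301103313
  rot[11] = 2202132$13011033131
  rot[12] = 202132$130110331312
  rot[13] = 02132$1301103313122
  rot[14] = 2132$13011033131220
  rot[15] = 132$130110331312202
  rot[16] = 32$1301103313122021
  rot[17] = 2$13011033131220213
  rot[18] = $130110331312202132
Sorted (with $ < everything):
  sorted[0] = $130110331312202132  (last char: '2')
  sorted[1] = 0110331312202132$13  (last char: '3')
  sorted[2] = 02132$1301103313122  (last char: '2')
  sorted[3] = 0331312202132$13011  (last char: '1')
  sorted[4] = 10331312202132$1301  (last char: '1')
  sorted[5] = 110331312202132$130  (last char: '0')
  sorted[6] = 12202132$1301103313  (last char: '3')
  sorted[7] = 130110331312202132$  (last char: '$')
  sorted[8] = 1312202132$13011033  (last char: '3')
  sorted[9] = 132$130110331312202  (last char: '2')
  sorted[10] = 2$13011033131220213  (last char: '3')
  sorted[11] = 202132$130110331312  (last char: '2')
  sorted[12] = 2132$13011033131220  (last char: '0')
  sorted[13] = 2202132$13011033131  (last char: '1')
  sorted[14] = 30110331312202132$1  (last char: '1')
  sorted[15] = 312202132$130110331  (last char: '1')
  sorted[16] = 31312202132$1301103  (last char: '3')
  sorted[17] = 32$1301103313122021  (last char: '1')
  sorted[18] = 331312202132$130110  (last char: '0')
Last column: 2321103$32320111310
Original string S is at sorted index 7

Answer: 2321103$32320111310
7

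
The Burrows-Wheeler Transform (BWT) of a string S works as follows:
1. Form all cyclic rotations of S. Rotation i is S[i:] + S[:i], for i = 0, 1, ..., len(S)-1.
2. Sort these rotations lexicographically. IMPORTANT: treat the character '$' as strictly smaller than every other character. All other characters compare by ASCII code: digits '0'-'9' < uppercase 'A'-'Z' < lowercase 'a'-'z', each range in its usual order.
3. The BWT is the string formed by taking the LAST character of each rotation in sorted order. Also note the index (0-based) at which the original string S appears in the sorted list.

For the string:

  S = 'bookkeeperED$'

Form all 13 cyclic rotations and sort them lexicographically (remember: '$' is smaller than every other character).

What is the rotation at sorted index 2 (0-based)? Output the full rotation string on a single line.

All 13 rotations (rotation i = S[i:]+S[:i]):
  rot[0] = bookkeeperED$
  rot[1] = ookkeeperED$b
  rot[2] = okkeeperED$bo
  rot[3] = kkeeperED$boo
  rot[4] = keeperED$book
  rot[5] = eeperED$bookk
  rot[6] = eperED$bookke
  rot[7] = perED$bookkee
  rot[8] = erED$bookkeep
  rot[9] = rED$bookkeepe
  rot[10] = ED$bookkeeper
  rot[11] = D$bookkeeperE
  rot[12] = $bookkeeperED
Sorted (with $ < everything):
  sorted[0] = $bookkeeperED
  sorted[1] = D$bookkeeperE
  sorted[2] = ED$bookkeeper
  sorted[3] = bookkeeperED$
  sorted[4] = eeperED$bookk
  sorted[5] = eperED$bookke
  sorted[6] = erED$bookkeep
  sorted[7] = keeperED$book
  sorted[8] = kkeeperED$boo
  sorted[9] = okkeeperED$bo
  sorted[10] = ookkeeperED$b
  sorted[11] = perED$bookkee
  sorted[12] = rED$bookkeepe
sorted[2] = ED$bookkeeper

Answer: ED$bookkeeper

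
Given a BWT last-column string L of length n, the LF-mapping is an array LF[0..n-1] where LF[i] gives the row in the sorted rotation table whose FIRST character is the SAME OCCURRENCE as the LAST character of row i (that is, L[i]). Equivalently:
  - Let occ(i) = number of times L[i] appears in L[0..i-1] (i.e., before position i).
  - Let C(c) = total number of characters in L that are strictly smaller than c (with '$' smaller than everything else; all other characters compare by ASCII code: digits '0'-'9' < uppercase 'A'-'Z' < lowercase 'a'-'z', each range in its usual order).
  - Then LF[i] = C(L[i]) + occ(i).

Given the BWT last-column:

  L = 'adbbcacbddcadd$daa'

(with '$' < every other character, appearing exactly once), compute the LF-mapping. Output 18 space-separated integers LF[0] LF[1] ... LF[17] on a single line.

Char counts: '$':1, 'a':5, 'b':3, 'c':3, 'd':6
C (first-col start): C('$')=0, C('a')=1, C('b')=6, C('c')=9, C('d')=12
L[0]='a': occ=0, LF[0]=C('a')+0=1+0=1
L[1]='d': occ=0, LF[1]=C('d')+0=12+0=12
L[2]='b': occ=0, LF[2]=C('b')+0=6+0=6
L[3]='b': occ=1, LF[3]=C('b')+1=6+1=7
L[4]='c': occ=0, LF[4]=C('c')+0=9+0=9
L[5]='a': occ=1, LF[5]=C('a')+1=1+1=2
L[6]='c': occ=1, LF[6]=C('c')+1=9+1=10
L[7]='b': occ=2, LF[7]=C('b')+2=6+2=8
L[8]='d': occ=1, LF[8]=C('d')+1=12+1=13
L[9]='d': occ=2, LF[9]=C('d')+2=12+2=14
L[10]='c': occ=2, LF[10]=C('c')+2=9+2=11
L[11]='a': occ=2, LF[11]=C('a')+2=1+2=3
L[12]='d': occ=3, LF[12]=C('d')+3=12+3=15
L[13]='d': occ=4, LF[13]=C('d')+4=12+4=16
L[14]='$': occ=0, LF[14]=C('$')+0=0+0=0
L[15]='d': occ=5, LF[15]=C('d')+5=12+5=17
L[16]='a': occ=3, LF[16]=C('a')+3=1+3=4
L[17]='a': occ=4, LF[17]=C('a')+4=1+4=5

Answer: 1 12 6 7 9 2 10 8 13 14 11 3 15 16 0 17 4 5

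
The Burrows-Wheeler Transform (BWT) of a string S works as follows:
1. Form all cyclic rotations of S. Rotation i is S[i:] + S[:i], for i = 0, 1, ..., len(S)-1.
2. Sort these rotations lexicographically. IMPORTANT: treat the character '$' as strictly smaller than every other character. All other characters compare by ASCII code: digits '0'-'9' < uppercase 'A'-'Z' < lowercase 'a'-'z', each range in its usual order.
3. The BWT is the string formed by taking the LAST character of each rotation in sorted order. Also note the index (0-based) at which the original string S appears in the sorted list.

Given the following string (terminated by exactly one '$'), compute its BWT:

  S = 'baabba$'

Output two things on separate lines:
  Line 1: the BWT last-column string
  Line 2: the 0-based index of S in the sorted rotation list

All 7 rotations (rotation i = S[i:]+S[:i]):
  rot[0] = baabba$
  rot[1] = aabba$b
  rot[2] = abba$ba
  rot[3] = bba$baa
  rot[4] = ba$baab
  rot[5] = a$baabb
  rot[6] = $baabba
Sorted (with $ < everything):
  sorted[0] = $baabba  (last char: 'a')
  sorted[1] = a$baabb  (last char: 'b')
  sorted[2] = aabba$b  (last char: 'b')
  sorted[3] = abba$ba  (last char: 'a')
  sorted[4] = ba$baab  (last char: 'b')
  sorted[5] = baabba$  (last char: '$')
  sorted[6] = bba$baa  (last char: 'a')
Last column: abbab$a
Original string S is at sorted index 5

Answer: abbab$a
5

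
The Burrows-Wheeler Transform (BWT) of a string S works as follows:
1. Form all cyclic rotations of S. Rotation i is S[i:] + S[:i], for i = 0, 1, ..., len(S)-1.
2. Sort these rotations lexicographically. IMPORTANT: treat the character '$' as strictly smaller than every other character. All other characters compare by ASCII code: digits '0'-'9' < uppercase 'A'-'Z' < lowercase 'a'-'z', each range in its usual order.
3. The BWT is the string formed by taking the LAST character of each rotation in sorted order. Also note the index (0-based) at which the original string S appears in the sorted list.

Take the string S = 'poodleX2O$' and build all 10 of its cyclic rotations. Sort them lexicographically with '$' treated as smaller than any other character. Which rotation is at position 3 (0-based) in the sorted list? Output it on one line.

Answer: X2O$poodle

Derivation:
All 10 rotations (rotation i = S[i:]+S[:i]):
  rot[0] = poodleX2O$
  rot[1] = oodleX2O$p
  rot[2] = odleX2O$po
  rot[3] = dleX2O$poo
  rot[4] = leX2O$pood
  rot[5] = eX2O$poodl
  rot[6] = X2O$poodle
  rot[7] = 2O$poodleX
  rot[8] = O$poodleX2
  rot[9] = $poodleX2O
Sorted (with $ < everything):
  sorted[0] = $poodleX2O
  sorted[1] = 2O$poodleX
  sorted[2] = O$poodleX2
  sorted[3] = X2O$poodle
  sorted[4] = dleX2O$poo
  sorted[5] = eX2O$poodl
  sorted[6] = leX2O$pood
  sorted[7] = odleX2O$po
  sorted[8] = oodleX2O$p
  sorted[9] = poodleX2O$
sorted[3] = X2O$poodle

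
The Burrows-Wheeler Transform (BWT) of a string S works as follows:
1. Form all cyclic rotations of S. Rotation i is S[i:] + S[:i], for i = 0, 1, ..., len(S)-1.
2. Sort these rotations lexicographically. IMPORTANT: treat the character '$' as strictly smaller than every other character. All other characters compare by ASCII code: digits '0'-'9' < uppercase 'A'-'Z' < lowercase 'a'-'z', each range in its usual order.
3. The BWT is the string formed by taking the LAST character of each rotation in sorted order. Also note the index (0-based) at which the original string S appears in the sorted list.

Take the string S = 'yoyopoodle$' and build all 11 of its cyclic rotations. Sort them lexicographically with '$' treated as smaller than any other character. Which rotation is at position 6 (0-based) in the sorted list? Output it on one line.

All 11 rotations (rotation i = S[i:]+S[:i]):
  rot[0] = yoyopoodle$
  rot[1] = oyopoodle$y
  rot[2] = yopoodle$yo
  rot[3] = opoodle$yoy
  rot[4] = poodle$yoyo
  rot[5] = oodle$yoyop
  rot[6] = odle$yoyopo
  rot[7] = dle$yoyopoo
  rot[8] = le$yoyopood
  rot[9] = e$yoyopoodl
  rot[10] = $yoyopoodle
Sorted (with $ < everything):
  sorted[0] = $yoyopoodle
  sorted[1] = dle$yoyopoo
  sorted[2] = e$yoyopoodl
  sorted[3] = le$yoyopood
  sorted[4] = odle$yoyopo
  sorted[5] = oodle$yoyop
  sorted[6] = opoodle$yoy
  sorted[7] = oyopoodle$y
  sorted[8] = poodle$yoyo
  sorted[9] = yopoodle$yo
  sorted[10] = yoyopoodle$
sorted[6] = opoodle$yoy

Answer: opoodle$yoy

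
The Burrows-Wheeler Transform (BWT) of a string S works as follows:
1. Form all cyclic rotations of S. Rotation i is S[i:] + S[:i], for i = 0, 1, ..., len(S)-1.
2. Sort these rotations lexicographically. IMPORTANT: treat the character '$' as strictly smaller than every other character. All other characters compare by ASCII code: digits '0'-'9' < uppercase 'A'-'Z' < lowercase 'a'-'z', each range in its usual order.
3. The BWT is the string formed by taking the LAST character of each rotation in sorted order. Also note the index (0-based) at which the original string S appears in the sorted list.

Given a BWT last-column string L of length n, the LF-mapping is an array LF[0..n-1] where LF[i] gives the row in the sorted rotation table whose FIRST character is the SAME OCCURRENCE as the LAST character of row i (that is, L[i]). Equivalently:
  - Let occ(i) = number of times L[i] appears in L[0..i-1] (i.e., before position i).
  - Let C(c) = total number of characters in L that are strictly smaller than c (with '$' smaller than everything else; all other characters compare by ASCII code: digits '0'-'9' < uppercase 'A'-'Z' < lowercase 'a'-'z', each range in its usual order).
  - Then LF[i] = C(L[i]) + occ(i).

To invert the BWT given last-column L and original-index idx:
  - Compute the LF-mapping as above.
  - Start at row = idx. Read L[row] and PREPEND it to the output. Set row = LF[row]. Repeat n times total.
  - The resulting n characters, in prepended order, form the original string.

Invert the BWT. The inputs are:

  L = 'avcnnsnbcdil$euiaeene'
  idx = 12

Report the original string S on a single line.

LF mapping: 1 20 4 14 15 18 16 3 5 6 11 13 0 7 19 12 2 8 9 17 10
Walk LF starting at row 12, prepending L[row]:
  step 1: row=12, L[12]='$', prepend. Next row=LF[12]=0
  step 2: row=0, L[0]='a', prepend. Next row=LF[0]=1
  step 3: row=1, L[1]='v', prepend. Next row=LF[1]=20
  step 4: row=20, L[20]='e', prepend. Next row=LF[20]=10
  step 5: row=10, L[10]='i', prepend. Next row=LF[10]=11
  step 6: row=11, L[11]='l', prepend. Next row=LF[11]=13
  step 7: row=13, L[13]='e', prepend. Next row=LF[13]=7
  step 8: row=7, L[7]='b', prepend. Next row=LF[7]=3
  step 9: row=3, L[3]='n', prepend. Next row=LF[3]=14
  step 10: row=14, L[14]='u', prepend. Next row=LF[14]=19
  step 11: row=19, L[19]='n', prepend. Next row=LF[19]=17
  step 12: row=17, L[17]='e', prepend. Next row=LF[17]=8
  step 13: row=8, L[8]='c', prepend. Next row=LF[8]=5
  step 14: row=5, L[5]='s', prepend. Next row=LF[5]=18
  step 15: row=18, L[18]='e', prepend. Next row=LF[18]=9
  step 16: row=9, L[9]='d', prepend. Next row=LF[9]=6
  step 17: row=6, L[6]='n', prepend. Next row=LF[6]=16
  step 18: row=16, L[16]='a', prepend. Next row=LF[16]=2
  step 19: row=2, L[2]='c', prepend. Next row=LF[2]=4
  step 20: row=4, L[4]='n', prepend. Next row=LF[4]=15
  step 21: row=15, L[15]='i', prepend. Next row=LF[15]=12
Reversed output: incandescenunbelieva$

Answer: incandescenunbelieva$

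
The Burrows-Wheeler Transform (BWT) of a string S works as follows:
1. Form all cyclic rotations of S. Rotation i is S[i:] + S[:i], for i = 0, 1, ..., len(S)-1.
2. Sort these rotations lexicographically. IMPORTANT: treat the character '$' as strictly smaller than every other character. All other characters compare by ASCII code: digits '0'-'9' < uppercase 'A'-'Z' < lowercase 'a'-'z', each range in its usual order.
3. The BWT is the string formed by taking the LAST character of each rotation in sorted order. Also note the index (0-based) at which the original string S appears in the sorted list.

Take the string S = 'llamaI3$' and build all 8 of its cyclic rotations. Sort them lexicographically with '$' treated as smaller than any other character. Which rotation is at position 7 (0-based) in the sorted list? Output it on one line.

Answer: maI3$lla

Derivation:
All 8 rotations (rotation i = S[i:]+S[:i]):
  rot[0] = llamaI3$
  rot[1] = lamaI3$l
  rot[2] = amaI3$ll
  rot[3] = maI3$lla
  rot[4] = aI3$llam
  rot[5] = I3$llama
  rot[6] = 3$llamaI
  rot[7] = $llamaI3
Sorted (with $ < everything):
  sorted[0] = $llamaI3
  sorted[1] = 3$llamaI
  sorted[2] = I3$llama
  sorted[3] = aI3$llam
  sorted[4] = amaI3$ll
  sorted[5] = lamaI3$l
  sorted[6] = llamaI3$
  sorted[7] = maI3$lla
sorted[7] = maI3$lla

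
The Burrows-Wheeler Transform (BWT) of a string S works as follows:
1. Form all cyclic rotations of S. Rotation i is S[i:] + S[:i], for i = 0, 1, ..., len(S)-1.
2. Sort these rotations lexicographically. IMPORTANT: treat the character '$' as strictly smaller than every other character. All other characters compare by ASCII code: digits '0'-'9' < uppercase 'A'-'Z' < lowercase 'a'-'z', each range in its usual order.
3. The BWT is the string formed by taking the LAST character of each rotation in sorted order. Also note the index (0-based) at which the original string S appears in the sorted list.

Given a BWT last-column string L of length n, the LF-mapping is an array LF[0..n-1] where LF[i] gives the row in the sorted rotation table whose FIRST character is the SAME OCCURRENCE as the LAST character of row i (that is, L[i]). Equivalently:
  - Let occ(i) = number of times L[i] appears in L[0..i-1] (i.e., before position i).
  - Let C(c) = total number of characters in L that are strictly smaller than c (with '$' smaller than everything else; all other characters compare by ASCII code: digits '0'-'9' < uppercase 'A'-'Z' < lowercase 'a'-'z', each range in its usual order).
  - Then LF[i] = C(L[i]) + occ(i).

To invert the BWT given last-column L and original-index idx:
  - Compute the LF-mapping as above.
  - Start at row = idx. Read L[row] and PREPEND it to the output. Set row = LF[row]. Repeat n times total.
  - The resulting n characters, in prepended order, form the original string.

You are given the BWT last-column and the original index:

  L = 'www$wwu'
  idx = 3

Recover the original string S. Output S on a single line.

Answer: wuwwww$

Derivation:
LF mapping: 2 3 4 0 5 6 1
Walk LF starting at row 3, prepending L[row]:
  step 1: row=3, L[3]='$', prepend. Next row=LF[3]=0
  step 2: row=0, L[0]='w', prepend. Next row=LF[0]=2
  step 3: row=2, L[2]='w', prepend. Next row=LF[2]=4
  step 4: row=4, L[4]='w', prepend. Next row=LF[4]=5
  step 5: row=5, L[5]='w', prepend. Next row=LF[5]=6
  step 6: row=6, L[6]='u', prepend. Next row=LF[6]=1
  step 7: row=1, L[1]='w', prepend. Next row=LF[1]=3
Reversed output: wuwwww$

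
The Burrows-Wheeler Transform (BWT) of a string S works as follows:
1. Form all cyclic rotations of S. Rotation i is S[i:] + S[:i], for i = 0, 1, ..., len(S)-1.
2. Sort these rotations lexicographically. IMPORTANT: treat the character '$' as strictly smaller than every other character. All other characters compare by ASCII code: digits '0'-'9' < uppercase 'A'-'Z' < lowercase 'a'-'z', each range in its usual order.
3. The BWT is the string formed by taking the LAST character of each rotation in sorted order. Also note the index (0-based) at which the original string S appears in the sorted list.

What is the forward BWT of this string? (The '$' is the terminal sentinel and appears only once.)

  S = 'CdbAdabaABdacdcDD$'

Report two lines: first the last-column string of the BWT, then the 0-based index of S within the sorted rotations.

All 18 rotations (rotation i = S[i:]+S[:i]):
  rot[0] = CdbAdabaABdacdcDD$
  rot[1] = dbAdabaABdacdcDD$C
  rot[2] = bAdabaABdacdcDD$Cd
  rot[3] = AdabaABdacdcDD$Cdb
  rot[4] = dabaABdacdcDD$CdbA
  rot[5] = abaABdacdcDD$CdbAd
  rot[6] = baABdacdcDD$CdbAda
  rot[7] = aABdacdcDD$CdbAdab
  rot[8] = ABdacdcDD$CdbAdaba
  rot[9] = BdacdcDD$CdbAdabaA
  rot[10] = dacdcDD$CdbAdabaAB
  rot[11] = acdcDD$CdbAdabaABd
  rot[12] = cdcDD$CdbAdabaABda
  rot[13] = dcDD$CdbAdabaABdac
  rot[14] = cDD$CdbAdabaABdacd
  rot[15] = DD$CdbAdabaABdacdc
  rot[16] = D$CdbAdabaABdacdcD
  rot[17] = $CdbAdabaABdacdcDD
Sorted (with $ < everything):
  sorted[0] = $CdbAdabaABdacdcDD  (last char: 'D')
  sorted[1] = ABdacdcDD$CdbAdaba  (last char: 'a')
  sorted[2] = AdabaABdacdcDD$Cdb  (last char: 'b')
  sorted[3] = BdacdcDD$CdbAdabaA  (last char: 'A')
  sorted[4] = CdbAdabaABdacdcDD$  (last char: '$')
  sorted[5] = D$CdbAdabaABdacdcD  (last char: 'D')
  sorted[6] = DD$CdbAdabaABdacdc  (last char: 'c')
  sorted[7] = aABdacdcDD$CdbAdab  (last char: 'b')
  sorted[8] = abaABdacdcDD$CdbAd  (last char: 'd')
  sorted[9] = acdcDD$CdbAdabaABd  (last char: 'd')
  sorted[10] = bAdabaABdacdcDD$Cd  (last char: 'd')
  sorted[11] = baABdacdcDD$CdbAda  (last char: 'a')
  sorted[12] = cDD$CdbAdabaABdacd  (last char: 'd')
  sorted[13] = cdcDD$CdbAdabaABda  (last char: 'a')
  sorted[14] = dabaABdacdcDD$CdbA  (last char: 'A')
  sorted[15] = dacdcDD$CdbAdabaAB  (last char: 'B')
  sorted[16] = dbAdabaABdacdcDD$C  (last char: 'C')
  sorted[17] = dcDD$CdbAdabaABdac  (last char: 'c')
Last column: DabA$DcbdddadaABCc
Original string S is at sorted index 4

Answer: DabA$DcbdddadaABCc
4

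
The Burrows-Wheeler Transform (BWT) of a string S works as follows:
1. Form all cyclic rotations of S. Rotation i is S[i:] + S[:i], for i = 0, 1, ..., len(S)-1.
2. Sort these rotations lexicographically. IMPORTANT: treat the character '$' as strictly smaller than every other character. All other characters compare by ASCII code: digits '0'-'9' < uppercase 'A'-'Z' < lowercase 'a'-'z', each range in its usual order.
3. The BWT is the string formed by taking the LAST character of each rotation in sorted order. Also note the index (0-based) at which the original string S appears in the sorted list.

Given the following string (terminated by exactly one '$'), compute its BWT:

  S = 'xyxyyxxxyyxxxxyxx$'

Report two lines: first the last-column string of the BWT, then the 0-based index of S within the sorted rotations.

All 18 rotations (rotation i = S[i:]+S[:i]):
  rot[0] = xyxyyxxxyyxxxxyxx$
  rot[1] = yxyyxxxyyxxxxyxx$x
  rot[2] = xyyxxxyyxxxxyxx$xy
  rot[3] = yyxxxyyxxxxyxx$xyx
  rot[4] = yxxxyyxxxxyxx$xyxy
  rot[5] = xxxyyxxxxyxx$xyxyy
  rot[6] = xxyyxxxxyxx$xyxyyx
  rot[7] = xyyxxxxyxx$xyxyyxx
  rot[8] = yyxxxxyxx$xyxyyxxx
  rot[9] = yxxxxyxx$xyxyyxxxy
  rot[10] = xxxxyxx$xyxyyxxxyy
  rot[11] = xxxyxx$xyxyyxxxyyx
  rot[12] = xxyxx$xyxyyxxxyyxx
  rot[13] = xyxx$xyxyyxxxyyxxx
  rot[14] = yxx$xyxyyxxxyyxxxx
  rot[15] = xx$xyxyyxxxyyxxxxy
  rot[16] = x$xyxyyxxxyyxxxxyx
  rot[17] = $xyxyyxxxyyxxxxyxx
Sorted (with $ < everything):
  sorted[0] = $xyxyyxxxyyxxxxyxx  (last char: 'x')
  sorted[1] = x$xyxyyxxxyyxxxxyx  (last char: 'x')
  sorted[2] = xx$xyxyyxxxyyxxxxy  (last char: 'y')
  sorted[3] = xxxxyxx$xyxyyxxxyy  (last char: 'y')
  sorted[4] = xxxyxx$xyxyyxxxyyx  (last char: 'x')
  sorted[5] = xxxyyxxxxyxx$xyxyy  (last char: 'y')
  sorted[6] = xxyxx$xyxyyxxxyyxx  (last char: 'x')
  sorted[7] = xxyyxxxxyxx$xyxyyx  (last char: 'x')
  sorted[8] = xyxx$xyxyyxxxyyxxx  (last char: 'x')
  sorted[9] = xyxyyxxxyyxxxxyxx$  (last char: '$')
  sorted[10] = xyyxxxxyxx$xyxyyxx  (last char: 'x')
  sorted[11] = xyyxxxyyxxxxyxx$xy  (last char: 'y')
  sorted[12] = yxx$xyxyyxxxyyxxxx  (last char: 'x')
  sorted[13] = yxxxxyxx$xyxyyxxxy  (last char: 'y')
  sorted[14] = yxxxyyxxxxyxx$xyxy  (last char: 'y')
  sorted[15] = yxyyxxxyyxxxxyxx$x  (last char: 'x')
  sorted[16] = yyxxxxyxx$xyxyyxxx  (last char: 'x')
  sorted[17] = yyxxxyyxxxxyxx$xyx  (last char: 'x')
Last column: xxyyxyxxx$xyxyyxxx
Original string S is at sorted index 9

Answer: xxyyxyxxx$xyxyyxxx
9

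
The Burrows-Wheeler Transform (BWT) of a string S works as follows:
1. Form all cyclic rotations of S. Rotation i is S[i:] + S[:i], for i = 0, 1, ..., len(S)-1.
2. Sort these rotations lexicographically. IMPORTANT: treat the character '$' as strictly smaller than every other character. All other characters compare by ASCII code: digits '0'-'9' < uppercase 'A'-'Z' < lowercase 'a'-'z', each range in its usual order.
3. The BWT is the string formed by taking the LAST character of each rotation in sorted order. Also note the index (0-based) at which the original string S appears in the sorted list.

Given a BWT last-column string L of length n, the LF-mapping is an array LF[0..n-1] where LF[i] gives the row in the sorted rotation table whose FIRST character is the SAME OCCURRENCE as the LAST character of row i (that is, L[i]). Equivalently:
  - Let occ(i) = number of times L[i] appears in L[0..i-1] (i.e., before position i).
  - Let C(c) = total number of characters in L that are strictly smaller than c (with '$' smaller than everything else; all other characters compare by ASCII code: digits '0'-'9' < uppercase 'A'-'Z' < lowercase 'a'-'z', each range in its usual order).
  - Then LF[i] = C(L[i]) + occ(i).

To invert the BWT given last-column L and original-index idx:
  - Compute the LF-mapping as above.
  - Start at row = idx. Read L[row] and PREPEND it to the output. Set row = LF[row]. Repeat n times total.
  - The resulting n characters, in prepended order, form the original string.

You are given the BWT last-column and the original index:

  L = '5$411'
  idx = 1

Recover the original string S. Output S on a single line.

LF mapping: 4 0 3 1 2
Walk LF starting at row 1, prepending L[row]:
  step 1: row=1, L[1]='$', prepend. Next row=LF[1]=0
  step 2: row=0, L[0]='5', prepend. Next row=LF[0]=4
  step 3: row=4, L[4]='1', prepend. Next row=LF[4]=2
  step 4: row=2, L[2]='4', prepend. Next row=LF[2]=3
  step 5: row=3, L[3]='1', prepend. Next row=LF[3]=1
Reversed output: 1415$

Answer: 1415$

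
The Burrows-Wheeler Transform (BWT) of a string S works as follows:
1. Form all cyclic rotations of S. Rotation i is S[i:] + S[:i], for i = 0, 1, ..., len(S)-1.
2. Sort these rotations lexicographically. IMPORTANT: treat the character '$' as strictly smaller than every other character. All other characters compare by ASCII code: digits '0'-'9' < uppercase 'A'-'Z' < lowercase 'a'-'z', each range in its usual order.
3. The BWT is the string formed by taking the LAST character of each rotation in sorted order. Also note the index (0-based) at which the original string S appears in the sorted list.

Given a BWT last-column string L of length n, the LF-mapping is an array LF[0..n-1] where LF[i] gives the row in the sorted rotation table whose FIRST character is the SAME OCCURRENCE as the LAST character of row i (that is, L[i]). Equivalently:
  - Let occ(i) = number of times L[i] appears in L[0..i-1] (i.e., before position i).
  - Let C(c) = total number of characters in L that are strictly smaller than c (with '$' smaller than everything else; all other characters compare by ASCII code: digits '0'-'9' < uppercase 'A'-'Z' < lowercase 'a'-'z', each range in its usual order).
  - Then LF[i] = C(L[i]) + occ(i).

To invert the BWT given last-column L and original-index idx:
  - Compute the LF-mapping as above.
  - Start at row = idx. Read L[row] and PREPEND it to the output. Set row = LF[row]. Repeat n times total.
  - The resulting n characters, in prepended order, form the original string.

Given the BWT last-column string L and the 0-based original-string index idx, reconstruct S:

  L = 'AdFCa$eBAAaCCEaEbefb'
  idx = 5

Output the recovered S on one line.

Answer: CAEbfeeCaBCaFAEabdA$

Derivation:
LF mapping: 1 16 10 5 11 0 17 4 2 3 12 6 7 8 13 9 14 18 19 15
Walk LF starting at row 5, prepending L[row]:
  step 1: row=5, L[5]='$', prepend. Next row=LF[5]=0
  step 2: row=0, L[0]='A', prepend. Next row=LF[0]=1
  step 3: row=1, L[1]='d', prepend. Next row=LF[1]=16
  step 4: row=16, L[16]='b', prepend. Next row=LF[16]=14
  step 5: row=14, L[14]='a', prepend. Next row=LF[14]=13
  step 6: row=13, L[13]='E', prepend. Next row=LF[13]=8
  step 7: row=8, L[8]='A', prepend. Next row=LF[8]=2
  step 8: row=2, L[2]='F', prepend. Next row=LF[2]=10
  step 9: row=10, L[10]='a', prepend. Next row=LF[10]=12
  step 10: row=12, L[12]='C', prepend. Next row=LF[12]=7
  step 11: row=7, L[7]='B', prepend. Next row=LF[7]=4
  step 12: row=4, L[4]='a', prepend. Next row=LF[4]=11
  step 13: row=11, L[11]='C', prepend. Next row=LF[11]=6
  step 14: row=6, L[6]='e', prepend. Next row=LF[6]=17
  step 15: row=17, L[17]='e', prepend. Next row=LF[17]=18
  step 16: row=18, L[18]='f', prepend. Next row=LF[18]=19
  step 17: row=19, L[19]='b', prepend. Next row=LF[19]=15
  step 18: row=15, L[15]='E', prepend. Next row=LF[15]=9
  step 19: row=9, L[9]='A', prepend. Next row=LF[9]=3
  step 20: row=3, L[3]='C', prepend. Next row=LF[3]=5
Reversed output: CAEbfeeCaBCaFAEabdA$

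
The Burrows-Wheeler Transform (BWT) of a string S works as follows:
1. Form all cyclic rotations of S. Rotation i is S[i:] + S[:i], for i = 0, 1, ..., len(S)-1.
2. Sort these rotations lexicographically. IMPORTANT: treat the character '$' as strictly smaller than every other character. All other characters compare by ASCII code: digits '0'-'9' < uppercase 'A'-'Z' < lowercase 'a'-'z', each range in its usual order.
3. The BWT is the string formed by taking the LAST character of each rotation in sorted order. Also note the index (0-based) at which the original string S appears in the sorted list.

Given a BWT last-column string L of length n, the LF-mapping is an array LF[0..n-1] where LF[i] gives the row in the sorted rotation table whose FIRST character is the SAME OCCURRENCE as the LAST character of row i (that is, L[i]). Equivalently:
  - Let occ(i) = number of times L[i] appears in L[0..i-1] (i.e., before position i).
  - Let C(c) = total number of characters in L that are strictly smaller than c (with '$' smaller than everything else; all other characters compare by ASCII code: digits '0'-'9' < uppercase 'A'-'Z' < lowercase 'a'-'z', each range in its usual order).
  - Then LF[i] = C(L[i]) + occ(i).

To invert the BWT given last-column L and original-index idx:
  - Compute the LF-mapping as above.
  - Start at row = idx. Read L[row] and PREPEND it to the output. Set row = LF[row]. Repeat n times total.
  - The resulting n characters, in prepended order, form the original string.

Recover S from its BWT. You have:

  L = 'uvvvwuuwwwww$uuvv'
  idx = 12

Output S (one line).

LF mapping: 1 6 7 8 11 2 3 12 13 14 15 16 0 4 5 9 10
Walk LF starting at row 12, prepending L[row]:
  step 1: row=12, L[12]='$', prepend. Next row=LF[12]=0
  step 2: row=0, L[0]='u', prepend. Next row=LF[0]=1
  step 3: row=1, L[1]='v', prepend. Next row=LF[1]=6
  step 4: row=6, L[6]='u', prepend. Next row=LF[6]=3
  step 5: row=3, L[3]='v', prepend. Next row=LF[3]=8
  step 6: row=8, L[8]='w', prepend. Next row=LF[8]=13
  step 7: row=13, L[13]='u', prepend. Next row=LF[13]=4
  step 8: row=4, L[4]='w', prepend. Next row=LF[4]=11
  step 9: row=11, L[11]='w', prepend. Next row=LF[11]=16
  step 10: row=16, L[16]='v', prepend. Next row=LF[16]=10
  step 11: row=10, L[10]='w', prepend. Next row=LF[10]=15
  step 12: row=15, L[15]='v', prepend. Next row=LF[15]=9
  step 13: row=9, L[9]='w', prepend. Next row=LF[9]=14
  step 14: row=14, L[14]='u', prepend. Next row=LF[14]=5
  step 15: row=5, L[5]='u', prepend. Next row=LF[5]=2
  step 16: row=2, L[2]='v', prepend. Next row=LF[2]=7
  step 17: row=7, L[7]='w', prepend. Next row=LF[7]=12
Reversed output: wvuuwvwvwwuwvuvu$

Answer: wvuuwvwvwwuwvuvu$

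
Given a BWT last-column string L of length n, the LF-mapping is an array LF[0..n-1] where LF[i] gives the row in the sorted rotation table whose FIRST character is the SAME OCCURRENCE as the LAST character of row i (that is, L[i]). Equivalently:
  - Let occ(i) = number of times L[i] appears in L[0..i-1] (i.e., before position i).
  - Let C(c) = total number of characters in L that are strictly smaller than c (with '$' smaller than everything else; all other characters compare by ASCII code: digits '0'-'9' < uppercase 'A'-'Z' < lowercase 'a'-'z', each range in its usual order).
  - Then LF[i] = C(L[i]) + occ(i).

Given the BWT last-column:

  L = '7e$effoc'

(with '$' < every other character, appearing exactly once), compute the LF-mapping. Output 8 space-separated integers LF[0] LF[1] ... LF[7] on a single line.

Char counts: '$':1, '7':1, 'c':1, 'e':2, 'f':2, 'o':1
C (first-col start): C('$')=0, C('7')=1, C('c')=2, C('e')=3, C('f')=5, C('o')=7
L[0]='7': occ=0, LF[0]=C('7')+0=1+0=1
L[1]='e': occ=0, LF[1]=C('e')+0=3+0=3
L[2]='$': occ=0, LF[2]=C('$')+0=0+0=0
L[3]='e': occ=1, LF[3]=C('e')+1=3+1=4
L[4]='f': occ=0, LF[4]=C('f')+0=5+0=5
L[5]='f': occ=1, LF[5]=C('f')+1=5+1=6
L[6]='o': occ=0, LF[6]=C('o')+0=7+0=7
L[7]='c': occ=0, LF[7]=C('c')+0=2+0=2

Answer: 1 3 0 4 5 6 7 2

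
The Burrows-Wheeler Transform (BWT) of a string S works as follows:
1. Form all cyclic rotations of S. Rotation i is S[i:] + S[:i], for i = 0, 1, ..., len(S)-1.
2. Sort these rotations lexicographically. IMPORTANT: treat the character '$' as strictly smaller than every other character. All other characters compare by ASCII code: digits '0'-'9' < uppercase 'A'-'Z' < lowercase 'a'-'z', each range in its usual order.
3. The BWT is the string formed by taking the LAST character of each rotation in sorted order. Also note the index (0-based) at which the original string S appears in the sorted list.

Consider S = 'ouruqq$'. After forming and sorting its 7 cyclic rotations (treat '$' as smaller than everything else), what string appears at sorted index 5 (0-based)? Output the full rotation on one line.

All 7 rotations (rotation i = S[i:]+S[:i]):
  rot[0] = ouruqq$
  rot[1] = uruqq$o
  rot[2] = ruqq$ou
  rot[3] = uqq$our
  rot[4] = qq$ouru
  rot[5] = q$ouruq
  rot[6] = $ouruqq
Sorted (with $ < everything):
  sorted[0] = $ouruqq
  sorted[1] = ouruqq$
  sorted[2] = q$ouruq
  sorted[3] = qq$ouru
  sorted[4] = ruqq$ou
  sorted[5] = uqq$our
  sorted[6] = uruqq$o
sorted[5] = uqq$our

Answer: uqq$our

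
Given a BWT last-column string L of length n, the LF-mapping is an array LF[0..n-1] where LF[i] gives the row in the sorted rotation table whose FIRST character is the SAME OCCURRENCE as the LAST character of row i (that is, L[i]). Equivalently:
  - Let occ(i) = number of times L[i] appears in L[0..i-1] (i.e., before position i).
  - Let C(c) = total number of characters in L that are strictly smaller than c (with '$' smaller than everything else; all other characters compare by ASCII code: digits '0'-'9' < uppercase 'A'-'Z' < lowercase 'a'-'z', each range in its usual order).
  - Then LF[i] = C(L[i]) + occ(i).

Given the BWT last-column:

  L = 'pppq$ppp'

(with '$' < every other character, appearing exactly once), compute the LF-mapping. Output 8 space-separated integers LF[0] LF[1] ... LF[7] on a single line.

Answer: 1 2 3 7 0 4 5 6

Derivation:
Char counts: '$':1, 'p':6, 'q':1
C (first-col start): C('$')=0, C('p')=1, C('q')=7
L[0]='p': occ=0, LF[0]=C('p')+0=1+0=1
L[1]='p': occ=1, LF[1]=C('p')+1=1+1=2
L[2]='p': occ=2, LF[2]=C('p')+2=1+2=3
L[3]='q': occ=0, LF[3]=C('q')+0=7+0=7
L[4]='$': occ=0, LF[4]=C('$')+0=0+0=0
L[5]='p': occ=3, LF[5]=C('p')+3=1+3=4
L[6]='p': occ=4, LF[6]=C('p')+4=1+4=5
L[7]='p': occ=5, LF[7]=C('p')+5=1+5=6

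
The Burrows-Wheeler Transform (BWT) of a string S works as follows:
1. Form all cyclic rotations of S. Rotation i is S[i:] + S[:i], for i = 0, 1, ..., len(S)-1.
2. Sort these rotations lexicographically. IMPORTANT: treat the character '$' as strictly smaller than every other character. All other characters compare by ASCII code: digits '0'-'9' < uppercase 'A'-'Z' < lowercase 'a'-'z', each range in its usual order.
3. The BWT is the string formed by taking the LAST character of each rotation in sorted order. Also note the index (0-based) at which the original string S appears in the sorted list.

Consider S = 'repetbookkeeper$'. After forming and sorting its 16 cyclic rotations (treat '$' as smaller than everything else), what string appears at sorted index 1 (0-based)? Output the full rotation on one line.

All 16 rotations (rotation i = S[i:]+S[:i]):
  rot[0] = repetbookkeeper$
  rot[1] = epetbookkeeper$r
  rot[2] = petbookkeeper$re
  rot[3] = etbookkeeper$rep
  rot[4] = tbookkeeper$repe
  rot[5] = bookkeeper$repet
  rot[6] = ookkeeper$repetb
  rot[7] = okkeeper$repetbo
  rot[8] = kkeeper$repetboo
  rot[9] = keeper$repetbook
  rot[10] = eeper$repetbookk
  rot[11] = eper$repetbookke
  rot[12] = per$repetbookkee
  rot[13] = er$repetbookkeep
  rot[14] = r$repetbookkeepe
  rot[15] = $repetbookkeeper
Sorted (with $ < everything):
  sorted[0] = $repetbookkeeper
  sorted[1] = bookkeeper$repet
  sorted[2] = eeper$repetbookk
  sorted[3] = eper$repetbookke
  sorted[4] = epetbookkeeper$r
  sorted[5] = er$repetbookkeep
  sorted[6] = etbookkeeper$rep
  sorted[7] = keeper$repetbook
  sorted[8] = kkeeper$repetboo
  sorted[9] = okkeeper$repetbo
  sorted[10] = ookkeeper$repetb
  sorted[11] = per$repetbookkee
  sorted[12] = petbookkeeper$re
  sorted[13] = r$repetbookkeepe
  sorted[14] = repetbookkeeper$
  sorted[15] = tbookkeeper$repe
sorted[1] = bookkeeper$repet

Answer: bookkeeper$repet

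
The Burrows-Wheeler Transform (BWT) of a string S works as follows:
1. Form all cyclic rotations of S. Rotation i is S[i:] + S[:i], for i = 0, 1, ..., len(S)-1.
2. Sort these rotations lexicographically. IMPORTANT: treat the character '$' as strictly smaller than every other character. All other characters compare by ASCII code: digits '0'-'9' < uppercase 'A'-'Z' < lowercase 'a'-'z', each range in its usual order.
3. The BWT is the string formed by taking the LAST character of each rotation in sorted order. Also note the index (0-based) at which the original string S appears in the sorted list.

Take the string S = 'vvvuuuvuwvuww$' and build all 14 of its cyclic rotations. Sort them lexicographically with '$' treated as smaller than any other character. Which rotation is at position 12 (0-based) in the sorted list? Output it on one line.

Answer: wvuww$vvvuuuvu

Derivation:
All 14 rotations (rotation i = S[i:]+S[:i]):
  rot[0] = vvvuuuvuwvuww$
  rot[1] = vvuuuvuwvuww$v
  rot[2] = vuuuvuwvuww$vv
  rot[3] = uuuvuwvuww$vvv
  rot[4] = uuvuwvuww$vvvu
  rot[5] = uvuwvuww$vvvuu
  rot[6] = vuwvuww$vvvuuu
  rot[7] = uwvuww$vvvuuuv
  rot[8] = wvuww$vvvuuuvu
  rot[9] = vuww$vvvuuuvuw
  rot[10] = uww$vvvuuuvuwv
  rot[11] = ww$vvvuuuvuwvu
  rot[12] = w$vvvuuuvuwvuw
  rot[13] = $vvvuuuvuwvuww
Sorted (with $ < everything):
  sorted[0] = $vvvuuuvuwvuww
  sorted[1] = uuuvuwvuww$vvv
  sorted[2] = uuvuwvuww$vvvu
  sorted[3] = uvuwvuww$vvvuu
  sorted[4] = uwvuww$vvvuuuv
  sorted[5] = uww$vvvuuuvuwv
  sorted[6] = vuuuvuwvuww$vv
  sorted[7] = vuwvuww$vvvuuu
  sorted[8] = vuww$vvvuuuvuw
  sorted[9] = vvuuuvuwvuww$v
  sorted[10] = vvvuuuvuwvuww$
  sorted[11] = w$vvvuuuvuwvuw
  sorted[12] = wvuww$vvvuuuvu
  sorted[13] = ww$vvvuuuvuwvu
sorted[12] = wvuww$vvvuuuvu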